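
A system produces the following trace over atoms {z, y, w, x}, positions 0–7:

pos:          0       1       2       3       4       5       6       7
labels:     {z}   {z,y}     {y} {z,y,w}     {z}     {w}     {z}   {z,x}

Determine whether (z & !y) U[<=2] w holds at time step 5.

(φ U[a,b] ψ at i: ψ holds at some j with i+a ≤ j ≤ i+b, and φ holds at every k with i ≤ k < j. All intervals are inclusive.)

Need some j in [5,7] with w, and (z & !y) at every k in [5,j-1].
  j=5: w holds; no prefix to check → satisfied.

Holds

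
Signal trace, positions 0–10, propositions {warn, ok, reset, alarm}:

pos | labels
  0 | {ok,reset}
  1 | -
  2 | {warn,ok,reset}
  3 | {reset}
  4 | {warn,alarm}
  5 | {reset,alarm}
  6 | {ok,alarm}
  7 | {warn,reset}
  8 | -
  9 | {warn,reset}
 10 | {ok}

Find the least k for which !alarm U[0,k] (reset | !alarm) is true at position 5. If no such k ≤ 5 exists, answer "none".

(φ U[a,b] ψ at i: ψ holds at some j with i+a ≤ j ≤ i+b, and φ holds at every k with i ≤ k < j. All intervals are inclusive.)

0

Need earliest j ≥ 5 with (reset | !alarm), and !alarm at every k in [5,j-1].
  j=5: rhs holds (empty prefix). k = 0.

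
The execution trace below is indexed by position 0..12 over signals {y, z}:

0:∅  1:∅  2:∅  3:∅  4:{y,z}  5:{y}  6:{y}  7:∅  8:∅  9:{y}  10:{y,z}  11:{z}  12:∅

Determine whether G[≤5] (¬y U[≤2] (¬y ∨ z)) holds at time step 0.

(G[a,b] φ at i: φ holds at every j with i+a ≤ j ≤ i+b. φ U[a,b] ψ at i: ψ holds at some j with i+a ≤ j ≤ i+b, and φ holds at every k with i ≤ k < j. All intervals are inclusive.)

Does not hold

Check (¬y U[≤2] (¬y ∨ z)) at every j in [0,5]:
  j=0: holds
  j=1: holds
  j=2: holds
  j=3: holds
  j=4: holds
  j=5: fails
Fails at j=5 → formula fails.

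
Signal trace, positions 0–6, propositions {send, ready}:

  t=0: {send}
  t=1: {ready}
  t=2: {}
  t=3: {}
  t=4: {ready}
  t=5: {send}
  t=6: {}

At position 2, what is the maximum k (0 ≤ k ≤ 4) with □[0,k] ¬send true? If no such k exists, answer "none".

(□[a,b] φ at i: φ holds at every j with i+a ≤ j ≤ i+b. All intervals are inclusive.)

¬send must hold from j=2 onward; find where it first fails.
  j=2: holds
  j=3: holds
  j=4: holds
  j=5: fails
Holds on [2,4], so largest k = 2.

2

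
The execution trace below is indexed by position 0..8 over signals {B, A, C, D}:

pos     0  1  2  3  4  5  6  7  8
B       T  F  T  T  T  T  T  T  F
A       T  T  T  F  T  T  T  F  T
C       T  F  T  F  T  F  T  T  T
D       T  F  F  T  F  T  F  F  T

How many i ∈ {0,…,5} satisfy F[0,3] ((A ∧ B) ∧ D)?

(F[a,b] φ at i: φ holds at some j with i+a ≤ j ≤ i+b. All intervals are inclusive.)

5

Evaluate at each i in [0,5]:
  i=0: ✓ (witness j=0)
  i=1: ✗ (none in [1,4])
  i=2: ✓ (witness j=5)
  i=3: ✓ (witness j=5)
  i=4: ✓ (witness j=5)
  i=5: ✓ (witness j=5)
Positions where it holds: {0, 2, 3, 4, 5} → 5.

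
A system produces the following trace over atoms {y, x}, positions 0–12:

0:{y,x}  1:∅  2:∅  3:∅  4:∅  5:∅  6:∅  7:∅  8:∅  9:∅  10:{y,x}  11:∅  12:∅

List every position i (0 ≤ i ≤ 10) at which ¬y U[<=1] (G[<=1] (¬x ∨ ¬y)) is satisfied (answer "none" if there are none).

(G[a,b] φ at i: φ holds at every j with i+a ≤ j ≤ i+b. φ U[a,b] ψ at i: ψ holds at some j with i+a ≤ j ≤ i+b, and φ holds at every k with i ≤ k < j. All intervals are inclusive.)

1, 2, 3, 4, 5, 6, 7, 8

Evaluate at each i in [0,10]:
  i=0: ✗ (lhs fails at k=0 before rhs at j=1)
  i=1: ✓ (rhs at j=1)
  i=2: ✓ (rhs at j=2)
  i=3: ✓ (rhs at j=3)
  i=4: ✓ (rhs at j=4)
  i=5: ✓ (rhs at j=5)
  i=6: ✓ (rhs at j=6)
  i=7: ✓ (rhs at j=7)
  i=8: ✓ (rhs at j=8)
  i=9: ✗ (no rhs in [9,10])
  i=10: ✗ (lhs fails at k=10 before rhs at j=11)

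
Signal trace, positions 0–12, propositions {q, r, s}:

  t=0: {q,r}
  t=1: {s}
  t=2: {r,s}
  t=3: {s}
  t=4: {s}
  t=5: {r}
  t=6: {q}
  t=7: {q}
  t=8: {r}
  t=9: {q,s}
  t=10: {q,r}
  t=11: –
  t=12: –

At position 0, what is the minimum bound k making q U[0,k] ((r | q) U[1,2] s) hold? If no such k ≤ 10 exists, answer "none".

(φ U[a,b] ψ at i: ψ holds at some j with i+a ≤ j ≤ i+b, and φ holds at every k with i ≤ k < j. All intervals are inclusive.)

0

Need earliest j ≥ 0 with ((r | q) U[1,2] s), and q at every k in [0,j-1].
  j=0: rhs holds (empty prefix). k = 0.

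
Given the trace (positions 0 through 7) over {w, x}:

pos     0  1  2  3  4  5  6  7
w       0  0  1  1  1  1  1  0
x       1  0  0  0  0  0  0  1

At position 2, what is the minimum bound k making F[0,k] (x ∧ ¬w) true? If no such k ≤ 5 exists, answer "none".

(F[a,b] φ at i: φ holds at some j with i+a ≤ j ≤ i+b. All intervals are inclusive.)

Scan j = 2,3,… for (x ∧ ¬w):
  j=2: fails
  j=3: fails
  j=4: fails
  j=5: fails
  j=6: fails
  j=7: holds
First hit at j=7, so smallest k = 7-2 = 5.

5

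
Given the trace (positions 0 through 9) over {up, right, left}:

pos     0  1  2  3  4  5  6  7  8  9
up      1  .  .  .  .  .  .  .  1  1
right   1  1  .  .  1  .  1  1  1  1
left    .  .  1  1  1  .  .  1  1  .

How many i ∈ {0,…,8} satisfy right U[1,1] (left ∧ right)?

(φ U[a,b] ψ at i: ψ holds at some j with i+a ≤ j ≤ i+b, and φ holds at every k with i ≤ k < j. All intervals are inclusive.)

Evaluate at each i in [0,8]:
  i=0: ✗ (no rhs in [1,1])
  i=1: ✗ (no rhs in [2,2])
  i=2: ✗ (no rhs in [3,3])
  i=3: ✗ (lhs fails at k=3 before rhs at j=4)
  i=4: ✗ (no rhs in [5,5])
  i=5: ✗ (no rhs in [6,6])
  i=6: ✓ (rhs at j=7; lhs holds on [6,6])
  i=7: ✓ (rhs at j=8; lhs holds on [7,7])
  i=8: ✗ (no rhs in [9,9])
Positions where it holds: {6, 7} → 2.

2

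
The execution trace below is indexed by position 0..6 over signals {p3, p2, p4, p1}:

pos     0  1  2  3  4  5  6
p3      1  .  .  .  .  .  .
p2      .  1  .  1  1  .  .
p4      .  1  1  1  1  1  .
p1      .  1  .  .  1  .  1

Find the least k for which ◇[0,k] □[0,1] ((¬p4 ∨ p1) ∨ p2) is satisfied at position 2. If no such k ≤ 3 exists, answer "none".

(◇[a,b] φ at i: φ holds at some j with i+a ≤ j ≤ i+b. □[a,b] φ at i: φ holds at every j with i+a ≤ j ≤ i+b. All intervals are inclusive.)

1

Scan j = 2,3,… for □[0,1] ((¬p4 ∨ p1) ∨ p2):
  j=2: fails
  j=3: holds
First hit at j=3, so smallest k = 3-2 = 1.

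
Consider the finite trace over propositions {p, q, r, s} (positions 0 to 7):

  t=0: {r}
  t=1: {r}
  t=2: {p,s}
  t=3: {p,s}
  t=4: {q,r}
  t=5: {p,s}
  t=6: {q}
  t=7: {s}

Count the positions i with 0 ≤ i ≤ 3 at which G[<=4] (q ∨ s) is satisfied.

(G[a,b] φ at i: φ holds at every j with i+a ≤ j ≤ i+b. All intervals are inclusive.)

Evaluate at each i in [0,3]:
  i=0: ✗ (fails at j=0)
  i=1: ✗ (fails at j=1)
  i=2: ✓ (all of [2,6])
  i=3: ✓ (all of [3,7])
Positions where it holds: {2, 3} → 2.

2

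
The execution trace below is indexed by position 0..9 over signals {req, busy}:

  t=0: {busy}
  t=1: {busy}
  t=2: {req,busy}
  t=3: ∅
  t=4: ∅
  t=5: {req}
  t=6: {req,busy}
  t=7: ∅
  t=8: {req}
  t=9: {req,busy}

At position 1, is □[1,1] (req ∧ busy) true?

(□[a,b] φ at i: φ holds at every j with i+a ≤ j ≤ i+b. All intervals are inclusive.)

Check (req ∧ busy) at every j in [2,2]:
  j=2: true
All positions satisfy it → formula holds.

True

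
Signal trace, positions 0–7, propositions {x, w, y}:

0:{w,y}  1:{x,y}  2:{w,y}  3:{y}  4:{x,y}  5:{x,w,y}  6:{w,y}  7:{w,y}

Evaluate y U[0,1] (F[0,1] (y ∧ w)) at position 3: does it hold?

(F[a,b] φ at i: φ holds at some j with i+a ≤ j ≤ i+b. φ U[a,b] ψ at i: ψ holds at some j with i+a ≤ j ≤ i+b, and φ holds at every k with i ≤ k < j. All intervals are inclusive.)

Holds

Need some j in [3,4] with F[0,1] (y ∧ w), and y at every k in [3,j-1].
  j=3: F[0,1] (y ∧ w) — fails (none in [3,4]).
  j=4: F[0,1] (y ∧ w) holds; y holds at every k in [3,3] → satisfied.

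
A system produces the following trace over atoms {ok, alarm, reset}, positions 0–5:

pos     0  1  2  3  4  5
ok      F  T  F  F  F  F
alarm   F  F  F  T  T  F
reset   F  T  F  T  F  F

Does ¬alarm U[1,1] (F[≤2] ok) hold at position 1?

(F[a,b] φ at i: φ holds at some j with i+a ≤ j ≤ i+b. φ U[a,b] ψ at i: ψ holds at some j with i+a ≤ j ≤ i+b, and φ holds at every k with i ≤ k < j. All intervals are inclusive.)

Does not hold

Need some j in [2,2] with F[≤2] ok, and ¬alarm at every k in [1,j-1].
  j=2: F[≤2] ok — fails (none in [2,4]).
No j in the window works → until fails.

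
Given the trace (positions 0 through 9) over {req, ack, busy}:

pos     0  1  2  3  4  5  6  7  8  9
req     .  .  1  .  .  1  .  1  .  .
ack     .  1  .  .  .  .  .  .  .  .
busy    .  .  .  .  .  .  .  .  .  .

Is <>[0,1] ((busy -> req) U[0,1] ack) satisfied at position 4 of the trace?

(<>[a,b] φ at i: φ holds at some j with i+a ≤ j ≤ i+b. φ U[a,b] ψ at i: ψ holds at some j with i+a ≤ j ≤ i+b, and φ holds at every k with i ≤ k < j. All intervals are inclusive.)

Check ((busy -> req) U[0,1] ack) at each j in [4,5]:
  j=4: fails
  j=5: fails
No position in the window satisfies it → formula fails.

No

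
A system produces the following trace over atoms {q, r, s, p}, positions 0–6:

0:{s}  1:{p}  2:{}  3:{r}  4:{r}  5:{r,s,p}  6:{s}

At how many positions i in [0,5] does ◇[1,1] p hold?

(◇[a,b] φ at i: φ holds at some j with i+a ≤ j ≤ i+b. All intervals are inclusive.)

2

Evaluate at each i in [0,5]:
  i=0: ✓ (witness j=1)
  i=1: ✗ (none in [2,2])
  i=2: ✗ (none in [3,3])
  i=3: ✗ (none in [4,4])
  i=4: ✓ (witness j=5)
  i=5: ✗ (none in [6,6])
Positions where it holds: {0, 4} → 2.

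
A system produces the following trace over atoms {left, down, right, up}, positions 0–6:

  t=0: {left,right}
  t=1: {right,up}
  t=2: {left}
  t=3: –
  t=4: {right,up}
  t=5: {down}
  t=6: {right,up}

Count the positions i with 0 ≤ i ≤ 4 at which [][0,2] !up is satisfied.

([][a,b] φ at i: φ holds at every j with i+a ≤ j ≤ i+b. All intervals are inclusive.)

Evaluate at each i in [0,4]:
  i=0: ✗ (fails at j=1)
  i=1: ✗ (fails at j=1)
  i=2: ✗ (fails at j=4)
  i=3: ✗ (fails at j=4)
  i=4: ✗ (fails at j=4)
Positions where it holds: {} → 0.

0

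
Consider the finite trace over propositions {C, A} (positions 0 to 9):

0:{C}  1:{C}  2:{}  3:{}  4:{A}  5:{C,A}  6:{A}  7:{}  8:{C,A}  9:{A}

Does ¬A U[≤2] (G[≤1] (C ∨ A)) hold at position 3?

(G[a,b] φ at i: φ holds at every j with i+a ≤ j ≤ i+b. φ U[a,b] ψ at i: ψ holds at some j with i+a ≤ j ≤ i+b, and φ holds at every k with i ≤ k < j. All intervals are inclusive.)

Holds

Need some j in [3,5] with G[≤1] (C ∨ A), and ¬A at every k in [3,j-1].
  j=3: G[≤1] (C ∨ A) — fails at 3.
  j=4: G[≤1] (C ∨ A) holds; ¬A holds at every k in [3,3] → satisfied.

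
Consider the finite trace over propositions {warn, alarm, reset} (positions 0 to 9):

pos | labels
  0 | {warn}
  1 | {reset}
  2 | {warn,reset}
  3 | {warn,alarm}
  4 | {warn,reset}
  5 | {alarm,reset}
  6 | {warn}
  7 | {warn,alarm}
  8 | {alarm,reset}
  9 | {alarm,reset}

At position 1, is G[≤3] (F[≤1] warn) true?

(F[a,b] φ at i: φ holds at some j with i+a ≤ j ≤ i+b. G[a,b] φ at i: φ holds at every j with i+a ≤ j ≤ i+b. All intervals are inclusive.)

True

Check F[≤1] warn at every j in [1,4]:
  j=1: holds (witness at 2)
  j=2: holds (witness at 2)
  j=3: holds (witness at 3)
  j=4: holds (witness at 4)
All positions satisfy it → formula holds.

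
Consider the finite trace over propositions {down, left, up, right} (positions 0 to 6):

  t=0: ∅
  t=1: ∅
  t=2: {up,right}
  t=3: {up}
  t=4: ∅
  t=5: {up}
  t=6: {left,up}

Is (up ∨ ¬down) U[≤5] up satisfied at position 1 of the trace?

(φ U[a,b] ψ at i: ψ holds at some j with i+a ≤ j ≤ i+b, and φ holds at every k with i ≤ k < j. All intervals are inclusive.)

True

Need some j in [1,6] with up, and (up ∨ ¬down) at every k in [1,j-1].
  j=1: up false.
  j=2: up holds; (up ∨ ¬down) holds at every k in [1,1] → satisfied.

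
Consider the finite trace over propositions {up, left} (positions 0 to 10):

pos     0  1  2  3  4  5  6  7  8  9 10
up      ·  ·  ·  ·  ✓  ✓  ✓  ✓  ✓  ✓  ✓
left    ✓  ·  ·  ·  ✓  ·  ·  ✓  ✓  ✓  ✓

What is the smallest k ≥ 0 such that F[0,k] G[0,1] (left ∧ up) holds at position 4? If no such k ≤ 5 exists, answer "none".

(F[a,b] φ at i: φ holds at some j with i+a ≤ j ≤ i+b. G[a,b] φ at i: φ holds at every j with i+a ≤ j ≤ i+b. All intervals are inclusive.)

3

Scan j = 4,5,… for G[0,1] (left ∧ up):
  j=4: fails
  j=5: fails
  j=6: fails
  j=7: holds
First hit at j=7, so smallest k = 7-4 = 3.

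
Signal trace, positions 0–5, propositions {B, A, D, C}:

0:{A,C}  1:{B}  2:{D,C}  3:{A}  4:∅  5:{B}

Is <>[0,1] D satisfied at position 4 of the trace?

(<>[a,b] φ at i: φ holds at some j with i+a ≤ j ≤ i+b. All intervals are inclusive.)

Check D at each j in [4,5]:
  j=4: false
  j=5: false
No position in the window satisfies it → formula fails.

Does not hold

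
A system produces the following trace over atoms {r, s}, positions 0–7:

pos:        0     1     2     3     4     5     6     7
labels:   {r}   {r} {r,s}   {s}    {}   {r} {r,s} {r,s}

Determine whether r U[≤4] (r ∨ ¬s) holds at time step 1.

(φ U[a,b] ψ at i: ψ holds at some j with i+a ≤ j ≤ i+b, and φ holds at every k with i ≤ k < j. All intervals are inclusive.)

Yes

Need some j in [1,5] with (r ∨ ¬s), and r at every k in [1,j-1].
  j=1: (r ∨ ¬s) holds; no prefix to check → satisfied.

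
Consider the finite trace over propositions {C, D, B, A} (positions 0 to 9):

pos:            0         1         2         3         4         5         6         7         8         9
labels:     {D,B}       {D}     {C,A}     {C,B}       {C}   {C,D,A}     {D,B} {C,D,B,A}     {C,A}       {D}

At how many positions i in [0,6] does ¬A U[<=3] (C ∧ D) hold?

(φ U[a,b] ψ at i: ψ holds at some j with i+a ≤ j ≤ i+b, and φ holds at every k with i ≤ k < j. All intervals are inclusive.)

Evaluate at each i in [0,6]:
  i=0: ✗ (no rhs in [0,3])
  i=1: ✗ (no rhs in [1,4])
  i=2: ✗ (lhs fails at k=2 before rhs at j=5)
  i=3: ✓ (rhs at j=5; lhs holds on [3,4])
  i=4: ✓ (rhs at j=5; lhs holds on [4,4])
  i=5: ✓ (rhs at j=5)
  i=6: ✓ (rhs at j=7; lhs holds on [6,6])
Positions where it holds: {3, 4, 5, 6} → 4.

4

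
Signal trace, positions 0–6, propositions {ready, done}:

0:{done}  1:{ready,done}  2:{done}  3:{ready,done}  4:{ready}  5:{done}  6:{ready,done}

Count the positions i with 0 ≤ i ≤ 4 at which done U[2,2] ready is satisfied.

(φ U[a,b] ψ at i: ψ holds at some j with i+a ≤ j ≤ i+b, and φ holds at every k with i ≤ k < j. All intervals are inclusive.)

2

Evaluate at each i in [0,4]:
  i=0: ✗ (no rhs in [2,2])
  i=1: ✓ (rhs at j=3; lhs holds on [1,2])
  i=2: ✓ (rhs at j=4; lhs holds on [2,3])
  i=3: ✗ (no rhs in [5,5])
  i=4: ✗ (lhs fails at k=4 before rhs at j=6)
Positions where it holds: {1, 2} → 2.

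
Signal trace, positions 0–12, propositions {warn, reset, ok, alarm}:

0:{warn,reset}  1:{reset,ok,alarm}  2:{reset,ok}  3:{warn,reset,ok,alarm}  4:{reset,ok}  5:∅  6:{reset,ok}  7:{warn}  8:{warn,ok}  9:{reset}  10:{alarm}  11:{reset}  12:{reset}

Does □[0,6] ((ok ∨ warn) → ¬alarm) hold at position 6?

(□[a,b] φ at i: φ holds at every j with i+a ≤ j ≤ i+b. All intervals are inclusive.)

Holds

Check ((ok ∨ warn) → ¬alarm) at every j in [6,12]:
  j=6: antecedent true; consequent true → ✓
  j=7: antecedent true; consequent true → ✓
  j=8: antecedent true; consequent true → ✓
  j=9: antecedent false → ✓
  j=10: antecedent false → ✓
  j=11: antecedent false → ✓
  j=12: antecedent false → ✓
All positions satisfy it → formula holds.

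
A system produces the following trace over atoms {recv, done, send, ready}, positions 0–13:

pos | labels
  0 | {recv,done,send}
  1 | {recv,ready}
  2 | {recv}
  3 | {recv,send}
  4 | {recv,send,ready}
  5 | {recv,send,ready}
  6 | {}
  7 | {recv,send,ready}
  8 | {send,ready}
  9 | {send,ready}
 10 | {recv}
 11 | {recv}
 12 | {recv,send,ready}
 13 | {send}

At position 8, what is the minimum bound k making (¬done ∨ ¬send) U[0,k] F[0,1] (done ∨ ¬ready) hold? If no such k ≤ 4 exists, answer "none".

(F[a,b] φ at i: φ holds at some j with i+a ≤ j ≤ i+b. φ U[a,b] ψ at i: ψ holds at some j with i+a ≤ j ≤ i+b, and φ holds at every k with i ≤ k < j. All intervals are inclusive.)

1

Need earliest j ≥ 8 with F[0,1] (done ∨ ¬ready), and (¬done ∨ ¬send) at every k in [8,j-1].
  j=8: rhs fails.
  j=9: rhs holds; lhs holds on [8,8]. k = 1.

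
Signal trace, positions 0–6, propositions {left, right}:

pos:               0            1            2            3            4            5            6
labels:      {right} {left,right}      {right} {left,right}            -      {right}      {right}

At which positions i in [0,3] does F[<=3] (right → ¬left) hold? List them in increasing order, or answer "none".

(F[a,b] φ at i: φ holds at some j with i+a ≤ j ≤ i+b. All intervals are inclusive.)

0, 1, 2, 3

Evaluate at each i in [0,3]:
  i=0: ✓ (witness j=0)
  i=1: ✓ (witness j=2)
  i=2: ✓ (witness j=2)
  i=3: ✓ (witness j=4)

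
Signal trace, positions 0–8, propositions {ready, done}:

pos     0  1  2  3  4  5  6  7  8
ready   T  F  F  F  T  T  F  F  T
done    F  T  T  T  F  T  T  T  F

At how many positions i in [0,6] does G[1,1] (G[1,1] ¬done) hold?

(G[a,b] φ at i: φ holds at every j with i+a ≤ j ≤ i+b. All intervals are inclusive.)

2

Evaluate at each i in [0,6]:
  i=0: ✗ (fails at j=1)
  i=1: ✗ (fails at j=2)
  i=2: ✓ (all of [3,3])
  i=3: ✗ (fails at j=4)
  i=4: ✗ (fails at j=5)
  i=5: ✗ (fails at j=6)
  i=6: ✓ (all of [7,7])
Positions where it holds: {2, 6} → 2.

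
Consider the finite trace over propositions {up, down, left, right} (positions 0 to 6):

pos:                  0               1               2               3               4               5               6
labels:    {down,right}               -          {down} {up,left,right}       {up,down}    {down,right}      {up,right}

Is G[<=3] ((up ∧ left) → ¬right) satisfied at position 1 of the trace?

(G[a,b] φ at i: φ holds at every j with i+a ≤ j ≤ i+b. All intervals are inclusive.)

Check ((up ∧ left) → ¬right) at every j in [1,4]:
  j=1: antecedent false → ✓
  j=2: antecedent false → ✓
  j=3: antecedent true; consequent false → ✗
  j=4: antecedent false → ✓
Fails at j=3 → formula fails.

Does not hold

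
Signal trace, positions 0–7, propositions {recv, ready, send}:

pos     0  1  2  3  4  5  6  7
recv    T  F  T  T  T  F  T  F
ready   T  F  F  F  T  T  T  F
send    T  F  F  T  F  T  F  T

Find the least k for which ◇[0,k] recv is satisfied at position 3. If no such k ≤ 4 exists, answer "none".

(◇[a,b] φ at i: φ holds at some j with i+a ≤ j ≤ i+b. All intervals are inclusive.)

Scan j = 3,4,… for recv:
  j=3: holds
First hit at j=3, so smallest k = 3-3 = 0.

0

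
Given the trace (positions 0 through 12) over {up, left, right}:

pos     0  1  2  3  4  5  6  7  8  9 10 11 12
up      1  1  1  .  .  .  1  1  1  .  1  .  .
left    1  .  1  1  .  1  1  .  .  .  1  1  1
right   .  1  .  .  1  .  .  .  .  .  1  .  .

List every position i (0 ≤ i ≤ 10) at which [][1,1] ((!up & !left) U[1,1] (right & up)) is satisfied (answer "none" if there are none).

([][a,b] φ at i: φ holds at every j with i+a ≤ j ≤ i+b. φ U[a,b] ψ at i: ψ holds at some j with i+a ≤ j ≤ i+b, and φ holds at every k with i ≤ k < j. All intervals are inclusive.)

8

Evaluate at each i in [0,10]:
  i=0: ✗ (fails at j=1)
  i=1: ✗ (fails at j=2)
  i=2: ✗ (fails at j=3)
  i=3: ✗ (fails at j=4)
  i=4: ✗ (fails at j=5)
  i=5: ✗ (fails at j=6)
  i=6: ✗ (fails at j=7)
  i=7: ✗ (fails at j=8)
  i=8: ✓ (all of [9,9])
  i=9: ✗ (fails at j=10)
  i=10: ✗ (fails at j=11)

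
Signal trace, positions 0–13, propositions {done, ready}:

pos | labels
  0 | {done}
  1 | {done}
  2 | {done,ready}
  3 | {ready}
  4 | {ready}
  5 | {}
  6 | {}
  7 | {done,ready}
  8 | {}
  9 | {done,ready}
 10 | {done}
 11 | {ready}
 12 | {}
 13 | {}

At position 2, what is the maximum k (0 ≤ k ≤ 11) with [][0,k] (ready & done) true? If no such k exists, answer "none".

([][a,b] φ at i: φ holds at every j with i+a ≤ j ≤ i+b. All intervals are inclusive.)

0

(ready & done) must hold from j=2 onward; find where it first fails.
  j=2: holds
  j=3: fails
Holds on [2,2], so largest k = 0.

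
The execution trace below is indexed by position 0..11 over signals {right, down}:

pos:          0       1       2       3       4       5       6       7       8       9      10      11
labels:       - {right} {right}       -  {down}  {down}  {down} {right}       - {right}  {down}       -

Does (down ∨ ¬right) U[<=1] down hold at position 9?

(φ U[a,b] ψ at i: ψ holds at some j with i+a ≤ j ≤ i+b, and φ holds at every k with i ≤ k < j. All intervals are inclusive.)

Need some j in [9,10] with down, and (down ∨ ¬right) at every k in [9,j-1].
  j=9: down false.
  j=10: down holds, but (down ∨ ¬right) fails at k=9 → not this j.
No j in the window works → until fails.

False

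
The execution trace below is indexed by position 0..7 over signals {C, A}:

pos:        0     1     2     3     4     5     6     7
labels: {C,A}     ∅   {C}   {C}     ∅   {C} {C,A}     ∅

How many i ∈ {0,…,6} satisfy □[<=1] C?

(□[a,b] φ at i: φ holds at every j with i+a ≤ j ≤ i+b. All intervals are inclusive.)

Evaluate at each i in [0,6]:
  i=0: ✗ (fails at j=1)
  i=1: ✗ (fails at j=1)
  i=2: ✓ (all of [2,3])
  i=3: ✗ (fails at j=4)
  i=4: ✗ (fails at j=4)
  i=5: ✓ (all of [5,6])
  i=6: ✗ (fails at j=7)
Positions where it holds: {2, 5} → 2.

2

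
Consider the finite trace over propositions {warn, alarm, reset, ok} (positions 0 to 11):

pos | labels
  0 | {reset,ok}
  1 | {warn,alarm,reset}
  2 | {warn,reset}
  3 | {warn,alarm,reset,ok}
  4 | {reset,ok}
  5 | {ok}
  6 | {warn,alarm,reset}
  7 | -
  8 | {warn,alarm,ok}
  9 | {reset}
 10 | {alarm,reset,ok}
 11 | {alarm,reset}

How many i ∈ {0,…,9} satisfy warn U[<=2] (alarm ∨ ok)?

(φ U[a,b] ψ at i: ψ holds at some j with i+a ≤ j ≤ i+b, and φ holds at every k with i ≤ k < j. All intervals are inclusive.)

8

Evaluate at each i in [0,9]:
  i=0: ✓ (rhs at j=0)
  i=1: ✓ (rhs at j=1)
  i=2: ✓ (rhs at j=3; lhs holds on [2,2])
  i=3: ✓ (rhs at j=3)
  i=4: ✓ (rhs at j=4)
  i=5: ✓ (rhs at j=5)
  i=6: ✓ (rhs at j=6)
  i=7: ✗ (lhs fails at k=7 before rhs at j=8)
  i=8: ✓ (rhs at j=8)
  i=9: ✗ (lhs fails at k=9 before rhs at j=10)
Positions where it holds: {0, 1, 2, 3, 4, 5, 6, 8} → 8.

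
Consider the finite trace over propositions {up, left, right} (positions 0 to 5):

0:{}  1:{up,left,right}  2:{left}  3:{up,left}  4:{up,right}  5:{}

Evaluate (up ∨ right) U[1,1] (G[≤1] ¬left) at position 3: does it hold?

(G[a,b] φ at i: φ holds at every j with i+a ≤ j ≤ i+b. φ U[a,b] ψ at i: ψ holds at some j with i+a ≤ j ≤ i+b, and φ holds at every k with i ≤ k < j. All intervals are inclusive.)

Holds

Need some j in [4,4] with G[≤1] ¬left, and (up ∨ right) at every k in [3,j-1].
  j=4: G[≤1] ¬left holds; (up ∨ right) holds at every k in [3,3] → satisfied.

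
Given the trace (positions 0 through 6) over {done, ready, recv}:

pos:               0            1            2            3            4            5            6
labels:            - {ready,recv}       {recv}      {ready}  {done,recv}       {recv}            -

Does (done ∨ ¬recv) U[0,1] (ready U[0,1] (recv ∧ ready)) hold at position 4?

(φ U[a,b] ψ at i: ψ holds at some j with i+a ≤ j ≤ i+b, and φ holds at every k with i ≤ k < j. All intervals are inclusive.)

Need some j in [4,5] with (ready U[0,1] (recv ∧ ready)), and (done ∨ ¬recv) at every k in [4,j-1].
  j=4: (ready U[0,1] (recv ∧ ready)) — fails.
  j=5: (ready U[0,1] (recv ∧ ready)) — fails.
No j in the window works → until fails.

Does not hold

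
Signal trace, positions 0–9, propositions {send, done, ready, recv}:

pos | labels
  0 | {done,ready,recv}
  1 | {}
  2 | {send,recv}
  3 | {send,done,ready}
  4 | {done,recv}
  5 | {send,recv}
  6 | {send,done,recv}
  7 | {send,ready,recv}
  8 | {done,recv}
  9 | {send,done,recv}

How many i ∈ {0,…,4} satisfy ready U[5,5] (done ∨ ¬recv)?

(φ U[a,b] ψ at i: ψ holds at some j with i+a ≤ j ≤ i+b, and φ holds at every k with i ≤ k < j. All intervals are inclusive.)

Evaluate at each i in [0,4]:
  i=0: ✗ (no rhs in [5,5])
  i=1: ✗ (lhs fails at k=1 before rhs at j=6)
  i=2: ✗ (no rhs in [7,7])
  i=3: ✗ (lhs fails at k=4 before rhs at j=8)
  i=4: ✗ (lhs fails at k=4 before rhs at j=9)
Positions where it holds: {} → 0.

0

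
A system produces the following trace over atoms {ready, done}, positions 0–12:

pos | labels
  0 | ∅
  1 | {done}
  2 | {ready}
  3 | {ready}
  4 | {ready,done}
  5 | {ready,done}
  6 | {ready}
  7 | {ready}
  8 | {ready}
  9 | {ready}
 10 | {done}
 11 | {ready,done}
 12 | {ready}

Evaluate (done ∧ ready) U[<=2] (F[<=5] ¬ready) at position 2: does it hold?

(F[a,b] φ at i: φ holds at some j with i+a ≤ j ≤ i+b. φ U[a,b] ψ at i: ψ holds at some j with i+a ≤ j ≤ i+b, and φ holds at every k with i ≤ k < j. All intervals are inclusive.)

Does not hold

Need some j in [2,4] with F[<=5] ¬ready, and (done ∧ ready) at every k in [2,j-1].
  j=2: F[<=5] ¬ready — fails (none in [2,7]).
  j=3: F[<=5] ¬ready — fails (none in [3,8]).
  j=4: F[<=5] ¬ready — fails (none in [4,9]).
No j in the window works → until fails.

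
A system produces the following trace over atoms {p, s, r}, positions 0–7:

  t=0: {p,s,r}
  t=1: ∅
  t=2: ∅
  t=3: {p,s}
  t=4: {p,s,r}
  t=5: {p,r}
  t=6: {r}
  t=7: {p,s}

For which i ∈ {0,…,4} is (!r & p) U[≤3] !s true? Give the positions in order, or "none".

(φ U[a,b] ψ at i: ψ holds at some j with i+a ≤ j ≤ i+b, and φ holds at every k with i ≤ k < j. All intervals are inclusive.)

Evaluate at each i in [0,4]:
  i=0: ✗ (lhs fails at k=0 before rhs at j=1)
  i=1: ✓ (rhs at j=1)
  i=2: ✓ (rhs at j=2)
  i=3: ✗ (lhs fails at k=4 before rhs at j=5)
  i=4: ✗ (lhs fails at k=4 before rhs at j=5)

1, 2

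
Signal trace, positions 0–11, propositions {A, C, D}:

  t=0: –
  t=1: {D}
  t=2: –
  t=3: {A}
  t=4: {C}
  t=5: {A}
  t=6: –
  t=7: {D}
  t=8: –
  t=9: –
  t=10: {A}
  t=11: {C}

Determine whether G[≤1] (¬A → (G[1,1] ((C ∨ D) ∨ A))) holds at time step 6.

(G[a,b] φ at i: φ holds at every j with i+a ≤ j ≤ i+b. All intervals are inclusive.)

False

Check (¬A → (G[1,1] ((C ∨ D) ∨ A))) at every j in [6,7]:
  j=6: antecedent true; consequent holds on [7,7] → ✓
  j=7: antecedent true; consequent fails at 8 → ✗
Fails at j=7 → formula fails.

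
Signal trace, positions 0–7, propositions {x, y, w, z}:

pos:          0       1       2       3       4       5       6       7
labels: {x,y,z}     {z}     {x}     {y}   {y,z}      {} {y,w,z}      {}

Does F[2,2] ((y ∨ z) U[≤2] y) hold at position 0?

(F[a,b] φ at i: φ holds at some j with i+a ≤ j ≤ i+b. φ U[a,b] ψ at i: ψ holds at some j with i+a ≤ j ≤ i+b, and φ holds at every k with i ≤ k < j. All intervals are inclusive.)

Check ((y ∨ z) U[≤2] y) at each j in [2,2]:
  j=2: fails
No position in the window satisfies it → formula fails.

Does not hold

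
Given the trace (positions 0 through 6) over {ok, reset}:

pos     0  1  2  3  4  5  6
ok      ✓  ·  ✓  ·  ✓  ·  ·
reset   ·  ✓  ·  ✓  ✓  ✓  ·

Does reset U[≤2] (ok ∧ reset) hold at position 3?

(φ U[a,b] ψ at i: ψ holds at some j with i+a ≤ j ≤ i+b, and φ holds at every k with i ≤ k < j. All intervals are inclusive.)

Need some j in [3,5] with (ok ∧ reset), and reset at every k in [3,j-1].
  j=3: (ok ∧ reset) false.
  j=4: (ok ∧ reset) holds; reset holds at every k in [3,3] → satisfied.

Holds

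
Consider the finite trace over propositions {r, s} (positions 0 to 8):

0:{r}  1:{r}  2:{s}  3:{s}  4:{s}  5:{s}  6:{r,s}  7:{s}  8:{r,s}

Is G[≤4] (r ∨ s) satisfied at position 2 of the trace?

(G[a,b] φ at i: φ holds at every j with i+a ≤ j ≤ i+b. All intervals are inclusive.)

Yes

Check (r ∨ s) at every j in [2,6]:
  j=2: true
  j=3: true
  j=4: true
  j=5: true
  j=6: true
All positions satisfy it → formula holds.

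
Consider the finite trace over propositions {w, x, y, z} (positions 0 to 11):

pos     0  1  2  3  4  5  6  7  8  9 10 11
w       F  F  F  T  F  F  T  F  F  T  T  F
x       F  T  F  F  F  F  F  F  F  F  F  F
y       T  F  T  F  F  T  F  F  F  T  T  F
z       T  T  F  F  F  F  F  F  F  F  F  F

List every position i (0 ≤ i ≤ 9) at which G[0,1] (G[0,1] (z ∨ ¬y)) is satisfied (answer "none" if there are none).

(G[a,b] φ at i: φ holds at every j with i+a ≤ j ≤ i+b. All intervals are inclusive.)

Evaluate at each i in [0,9]:
  i=0: ✗ (fails at j=1)
  i=1: ✗ (fails at j=1)
  i=2: ✗ (fails at j=2)
  i=3: ✗ (fails at j=4)
  i=4: ✗ (fails at j=4)
  i=5: ✗ (fails at j=5)
  i=6: ✓ (all of [6,7])
  i=7: ✗ (fails at j=8)
  i=8: ✗ (fails at j=8)
  i=9: ✗ (fails at j=9)

6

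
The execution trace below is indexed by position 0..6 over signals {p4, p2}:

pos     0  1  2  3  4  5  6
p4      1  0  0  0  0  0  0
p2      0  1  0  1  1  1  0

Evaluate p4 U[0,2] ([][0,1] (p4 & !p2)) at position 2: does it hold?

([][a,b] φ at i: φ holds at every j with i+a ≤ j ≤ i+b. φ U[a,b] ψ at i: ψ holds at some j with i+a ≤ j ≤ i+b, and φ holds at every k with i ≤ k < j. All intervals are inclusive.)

No

Need some j in [2,4] with [][0,1] (p4 & !p2), and p4 at every k in [2,j-1].
  j=2: [][0,1] (p4 & !p2) — fails at 2.
  j=3: [][0,1] (p4 & !p2) — fails at 3.
  j=4: [][0,1] (p4 & !p2) — fails at 4.
No j in the window works → until fails.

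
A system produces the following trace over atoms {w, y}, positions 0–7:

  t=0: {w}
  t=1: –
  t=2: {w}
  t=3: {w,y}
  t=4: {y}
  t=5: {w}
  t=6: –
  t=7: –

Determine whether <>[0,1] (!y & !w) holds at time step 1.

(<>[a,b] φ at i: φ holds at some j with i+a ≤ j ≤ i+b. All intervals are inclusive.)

Yes

Check (!y & !w) at each j in [1,2]:
  j=1: true
  j=2: false
Found at j=1 → formula holds.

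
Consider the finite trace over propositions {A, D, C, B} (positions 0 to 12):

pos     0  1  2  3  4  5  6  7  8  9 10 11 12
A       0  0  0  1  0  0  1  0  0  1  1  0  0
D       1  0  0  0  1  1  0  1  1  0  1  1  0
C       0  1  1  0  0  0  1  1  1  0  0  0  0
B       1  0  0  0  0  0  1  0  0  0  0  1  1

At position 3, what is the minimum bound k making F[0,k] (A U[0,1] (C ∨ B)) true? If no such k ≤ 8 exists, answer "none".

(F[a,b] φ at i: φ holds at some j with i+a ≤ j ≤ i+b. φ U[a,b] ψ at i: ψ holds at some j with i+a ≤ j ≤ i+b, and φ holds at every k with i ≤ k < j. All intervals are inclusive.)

Scan j = 3,4,… for (A U[0,1] (C ∨ B)):
  j=3: fails
  j=4: fails
  j=5: fails
  j=6: holds
First hit at j=6, so smallest k = 6-3 = 3.

3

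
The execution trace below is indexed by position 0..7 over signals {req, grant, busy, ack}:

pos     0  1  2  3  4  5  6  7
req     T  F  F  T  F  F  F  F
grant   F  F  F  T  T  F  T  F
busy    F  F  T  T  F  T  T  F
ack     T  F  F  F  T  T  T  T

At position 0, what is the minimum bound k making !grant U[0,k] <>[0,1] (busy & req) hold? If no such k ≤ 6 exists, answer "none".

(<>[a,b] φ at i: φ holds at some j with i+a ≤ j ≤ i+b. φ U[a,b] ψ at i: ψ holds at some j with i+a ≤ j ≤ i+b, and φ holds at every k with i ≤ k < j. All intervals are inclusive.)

Need earliest j ≥ 0 with <>[0,1] (busy & req), and !grant at every k in [0,j-1].
  j=0: rhs fails.
  j=1: rhs fails.
  j=2: rhs holds; lhs holds on [0,1]. k = 2.

2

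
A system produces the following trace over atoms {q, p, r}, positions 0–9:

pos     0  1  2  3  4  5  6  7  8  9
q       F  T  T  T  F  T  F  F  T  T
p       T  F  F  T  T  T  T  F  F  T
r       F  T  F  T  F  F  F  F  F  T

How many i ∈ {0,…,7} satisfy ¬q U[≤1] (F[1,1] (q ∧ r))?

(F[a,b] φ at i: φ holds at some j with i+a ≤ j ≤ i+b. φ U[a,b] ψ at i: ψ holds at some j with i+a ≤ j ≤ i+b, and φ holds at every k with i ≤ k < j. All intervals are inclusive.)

3

Evaluate at each i in [0,7]:
  i=0: ✓ (rhs at j=0)
  i=1: ✗ (lhs fails at k=1 before rhs at j=2)
  i=2: ✓ (rhs at j=2)
  i=3: ✗ (no rhs in [3,4])
  i=4: ✗ (no rhs in [4,5])
  i=5: ✗ (no rhs in [5,6])
  i=6: ✗ (no rhs in [6,7])
  i=7: ✓ (rhs at j=8; lhs holds on [7,7])
Positions where it holds: {0, 2, 7} → 3.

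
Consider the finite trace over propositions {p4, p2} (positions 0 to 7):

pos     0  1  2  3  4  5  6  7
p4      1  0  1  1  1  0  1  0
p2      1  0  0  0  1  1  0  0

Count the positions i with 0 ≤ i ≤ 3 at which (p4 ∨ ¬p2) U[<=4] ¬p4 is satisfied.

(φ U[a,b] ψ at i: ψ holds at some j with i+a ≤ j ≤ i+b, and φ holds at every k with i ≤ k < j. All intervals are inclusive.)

Evaluate at each i in [0,3]:
  i=0: ✓ (rhs at j=1; lhs holds on [0,0])
  i=1: ✓ (rhs at j=1)
  i=2: ✓ (rhs at j=5; lhs holds on [2,4])
  i=3: ✓ (rhs at j=5; lhs holds on [3,4])
Positions where it holds: {0, 1, 2, 3} → 4.

4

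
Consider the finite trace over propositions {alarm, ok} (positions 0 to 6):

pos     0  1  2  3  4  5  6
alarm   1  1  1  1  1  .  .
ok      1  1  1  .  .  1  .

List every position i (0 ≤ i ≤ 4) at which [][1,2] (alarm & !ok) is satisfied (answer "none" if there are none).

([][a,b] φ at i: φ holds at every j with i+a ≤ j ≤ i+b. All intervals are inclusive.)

Evaluate at each i in [0,4]:
  i=0: ✗ (fails at j=1)
  i=1: ✗ (fails at j=2)
  i=2: ✓ (all of [3,4])
  i=3: ✗ (fails at j=5)
  i=4: ✗ (fails at j=5)

2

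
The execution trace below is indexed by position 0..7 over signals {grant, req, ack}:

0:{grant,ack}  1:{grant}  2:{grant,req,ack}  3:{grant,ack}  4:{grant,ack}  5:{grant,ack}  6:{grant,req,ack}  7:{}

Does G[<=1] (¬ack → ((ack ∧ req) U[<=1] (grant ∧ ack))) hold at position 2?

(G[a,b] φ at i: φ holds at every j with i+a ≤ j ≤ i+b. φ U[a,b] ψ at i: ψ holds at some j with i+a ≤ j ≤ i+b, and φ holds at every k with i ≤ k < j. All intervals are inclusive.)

Check (¬ack → ((ack ∧ req) U[<=1] (grant ∧ ack))) at every j in [2,3]:
  j=2: antecedent false → ✓
  j=3: antecedent false → ✓
All positions satisfy it → formula holds.

True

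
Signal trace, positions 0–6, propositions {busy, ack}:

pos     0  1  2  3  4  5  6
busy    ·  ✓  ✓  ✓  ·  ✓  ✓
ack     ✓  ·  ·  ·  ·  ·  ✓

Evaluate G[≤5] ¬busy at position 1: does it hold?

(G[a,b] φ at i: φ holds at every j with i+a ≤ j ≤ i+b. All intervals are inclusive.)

No

Check ¬busy at every j in [1,6]:
  j=1: false
  j=2: false
  j=3: false
  j=4: true
  j=5: false
  j=6: false
Fails at j=1 → formula fails.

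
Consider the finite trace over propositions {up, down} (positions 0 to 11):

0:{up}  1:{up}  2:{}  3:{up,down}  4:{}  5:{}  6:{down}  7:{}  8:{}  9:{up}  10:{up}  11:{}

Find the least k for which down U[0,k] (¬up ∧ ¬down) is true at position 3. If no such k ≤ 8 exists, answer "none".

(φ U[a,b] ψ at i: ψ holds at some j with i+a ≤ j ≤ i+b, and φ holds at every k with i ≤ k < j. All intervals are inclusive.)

1

Need earliest j ≥ 3 with (¬up ∧ ¬down), and down at every k in [3,j-1].
  j=3: rhs fails.
  j=4: rhs holds; lhs holds on [3,3]. k = 1.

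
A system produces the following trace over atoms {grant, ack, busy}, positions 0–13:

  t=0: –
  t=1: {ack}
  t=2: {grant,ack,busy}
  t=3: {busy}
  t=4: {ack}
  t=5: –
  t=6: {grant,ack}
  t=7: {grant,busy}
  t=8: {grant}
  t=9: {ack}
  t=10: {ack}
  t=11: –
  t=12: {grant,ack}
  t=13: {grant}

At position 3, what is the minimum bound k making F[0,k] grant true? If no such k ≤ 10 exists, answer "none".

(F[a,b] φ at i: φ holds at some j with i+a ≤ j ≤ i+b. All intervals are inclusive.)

Scan j = 3,4,… for grant:
  j=3: fails
  j=4: fails
  j=5: fails
  j=6: holds
First hit at j=6, so smallest k = 6-3 = 3.

3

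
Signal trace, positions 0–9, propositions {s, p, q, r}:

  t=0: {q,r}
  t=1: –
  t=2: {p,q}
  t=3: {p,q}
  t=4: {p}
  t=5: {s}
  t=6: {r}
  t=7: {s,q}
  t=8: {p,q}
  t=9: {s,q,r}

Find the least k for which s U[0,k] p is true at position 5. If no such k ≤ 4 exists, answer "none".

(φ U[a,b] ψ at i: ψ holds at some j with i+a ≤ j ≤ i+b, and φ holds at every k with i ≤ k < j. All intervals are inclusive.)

Need earliest j ≥ 5 with p, and s at every k in [5,j-1].
  j=5: rhs fails.
  j=6: rhs fails.
  j=7: rhs fails.
  j=8: rhs holds but lhs fails at k=6.
  j=9: rhs fails.
No witness within the range → none.

none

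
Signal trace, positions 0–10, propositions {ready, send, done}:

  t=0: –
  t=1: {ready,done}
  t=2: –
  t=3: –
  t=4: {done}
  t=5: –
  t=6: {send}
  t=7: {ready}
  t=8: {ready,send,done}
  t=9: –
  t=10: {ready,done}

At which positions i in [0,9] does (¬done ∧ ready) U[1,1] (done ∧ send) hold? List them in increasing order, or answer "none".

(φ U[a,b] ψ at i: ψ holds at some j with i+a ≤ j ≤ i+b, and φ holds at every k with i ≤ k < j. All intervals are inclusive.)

7

Evaluate at each i in [0,9]:
  i=0: ✗ (no rhs in [1,1])
  i=1: ✗ (no rhs in [2,2])
  i=2: ✗ (no rhs in [3,3])
  i=3: ✗ (no rhs in [4,4])
  i=4: ✗ (no rhs in [5,5])
  i=5: ✗ (no rhs in [6,6])
  i=6: ✗ (no rhs in [7,7])
  i=7: ✓ (rhs at j=8; lhs holds on [7,7])
  i=8: ✗ (no rhs in [9,9])
  i=9: ✗ (no rhs in [10,10])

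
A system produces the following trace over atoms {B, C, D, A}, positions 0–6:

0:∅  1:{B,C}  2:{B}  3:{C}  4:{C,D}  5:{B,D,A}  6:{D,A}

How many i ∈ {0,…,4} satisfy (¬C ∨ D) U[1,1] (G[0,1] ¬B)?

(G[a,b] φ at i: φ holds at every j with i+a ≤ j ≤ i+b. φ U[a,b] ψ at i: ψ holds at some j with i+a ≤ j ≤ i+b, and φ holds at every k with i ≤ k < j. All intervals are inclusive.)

Evaluate at each i in [0,4]:
  i=0: ✗ (no rhs in [1,1])
  i=1: ✗ (no rhs in [2,2])
  i=2: ✓ (rhs at j=3; lhs holds on [2,2])
  i=3: ✗ (no rhs in [4,4])
  i=4: ✗ (no rhs in [5,5])
Positions where it holds: {2} → 1.

1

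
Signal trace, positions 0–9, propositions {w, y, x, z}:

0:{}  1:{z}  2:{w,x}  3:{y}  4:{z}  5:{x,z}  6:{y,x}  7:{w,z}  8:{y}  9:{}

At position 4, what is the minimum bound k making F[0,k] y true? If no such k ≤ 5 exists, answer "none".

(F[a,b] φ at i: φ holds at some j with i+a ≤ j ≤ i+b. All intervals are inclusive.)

2

Scan j = 4,5,… for y:
  j=4: fails
  j=5: fails
  j=6: holds
First hit at j=6, so smallest k = 6-4 = 2.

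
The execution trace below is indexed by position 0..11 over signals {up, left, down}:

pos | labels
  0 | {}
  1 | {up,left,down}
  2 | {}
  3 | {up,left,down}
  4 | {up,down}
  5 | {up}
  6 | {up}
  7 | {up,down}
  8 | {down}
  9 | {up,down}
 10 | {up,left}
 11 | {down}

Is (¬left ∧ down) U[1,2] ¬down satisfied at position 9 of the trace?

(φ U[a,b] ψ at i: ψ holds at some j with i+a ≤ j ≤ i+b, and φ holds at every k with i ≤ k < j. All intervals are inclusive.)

Need some j in [10,11] with ¬down, and (¬left ∧ down) at every k in [9,j-1].
  j=10: ¬down holds; (¬left ∧ down) holds at every k in [9,9] → satisfied.

Yes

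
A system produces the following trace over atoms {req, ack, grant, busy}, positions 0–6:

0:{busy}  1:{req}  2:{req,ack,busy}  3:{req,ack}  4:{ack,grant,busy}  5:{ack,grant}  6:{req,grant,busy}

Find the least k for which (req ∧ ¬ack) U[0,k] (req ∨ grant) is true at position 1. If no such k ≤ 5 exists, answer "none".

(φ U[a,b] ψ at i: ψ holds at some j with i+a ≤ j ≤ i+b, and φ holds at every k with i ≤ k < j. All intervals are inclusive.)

0

Need earliest j ≥ 1 with (req ∨ grant), and (req ∧ ¬ack) at every k in [1,j-1].
  j=1: rhs holds (empty prefix). k = 0.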